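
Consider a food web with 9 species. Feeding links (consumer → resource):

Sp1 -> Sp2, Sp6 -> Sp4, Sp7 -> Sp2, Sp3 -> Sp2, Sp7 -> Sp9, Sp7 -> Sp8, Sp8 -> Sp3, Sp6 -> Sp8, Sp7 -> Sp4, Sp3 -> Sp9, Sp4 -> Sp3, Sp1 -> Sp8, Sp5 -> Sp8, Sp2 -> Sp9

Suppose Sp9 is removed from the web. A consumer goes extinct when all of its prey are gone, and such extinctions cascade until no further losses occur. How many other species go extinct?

8

Remove Sp9.
Round 1: Sp2 (all prey gone) → extinct.
Round 2: Sp3 (all prey gone) → extinct.
Round 3: Sp8 (all prey gone), Sp4 (all prey gone) → extinct.
Round 4: Sp5 (all prey gone), Sp1 (all prey gone), Sp7 (all prey gone), Sp6 (all prey gone) → extinct.
No further losses. Total secondary extinctions: 8.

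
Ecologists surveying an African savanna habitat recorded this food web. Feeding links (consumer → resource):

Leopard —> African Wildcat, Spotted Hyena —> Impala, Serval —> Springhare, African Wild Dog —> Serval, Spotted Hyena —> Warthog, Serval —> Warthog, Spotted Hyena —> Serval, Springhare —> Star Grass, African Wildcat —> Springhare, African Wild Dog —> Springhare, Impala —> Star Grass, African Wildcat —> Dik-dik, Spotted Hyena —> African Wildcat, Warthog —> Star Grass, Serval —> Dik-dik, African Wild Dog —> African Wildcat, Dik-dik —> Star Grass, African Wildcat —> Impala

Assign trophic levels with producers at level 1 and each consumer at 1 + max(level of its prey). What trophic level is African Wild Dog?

Star Grass is a producer → level 1.
Impala eats Star Grass → level 2.
African Wildcat eats Impala (level 2); other prey at levels: Springhare 2, Dik-dik 2 → level 3.
African Wild Dog eats African Wildcat (level 3); other prey at levels: Springhare 2, Serval 3 → level 4.

Trophic level 4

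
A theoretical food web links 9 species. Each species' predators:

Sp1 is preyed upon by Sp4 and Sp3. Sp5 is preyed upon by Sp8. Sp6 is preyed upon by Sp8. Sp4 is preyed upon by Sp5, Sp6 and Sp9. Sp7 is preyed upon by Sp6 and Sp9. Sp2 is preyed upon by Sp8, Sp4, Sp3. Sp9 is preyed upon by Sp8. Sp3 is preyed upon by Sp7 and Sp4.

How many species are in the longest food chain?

One longest chain: Sp2 → Sp3 → Sp7 → Sp6 → Sp8.
It has 5 species and 4 links.

5 species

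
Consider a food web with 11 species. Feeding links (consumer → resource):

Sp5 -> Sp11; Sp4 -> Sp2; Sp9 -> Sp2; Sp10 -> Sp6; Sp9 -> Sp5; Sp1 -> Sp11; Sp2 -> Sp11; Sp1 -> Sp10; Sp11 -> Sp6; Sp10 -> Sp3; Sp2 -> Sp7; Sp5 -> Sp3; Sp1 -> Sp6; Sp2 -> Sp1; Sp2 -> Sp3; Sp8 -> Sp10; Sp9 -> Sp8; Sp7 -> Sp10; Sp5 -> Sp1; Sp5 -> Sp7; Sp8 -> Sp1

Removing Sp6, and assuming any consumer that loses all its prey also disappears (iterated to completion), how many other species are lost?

1

Remove Sp6.
Round 1: Sp11 (all prey gone) → extinct.
No further losses. Total secondary extinctions: 1.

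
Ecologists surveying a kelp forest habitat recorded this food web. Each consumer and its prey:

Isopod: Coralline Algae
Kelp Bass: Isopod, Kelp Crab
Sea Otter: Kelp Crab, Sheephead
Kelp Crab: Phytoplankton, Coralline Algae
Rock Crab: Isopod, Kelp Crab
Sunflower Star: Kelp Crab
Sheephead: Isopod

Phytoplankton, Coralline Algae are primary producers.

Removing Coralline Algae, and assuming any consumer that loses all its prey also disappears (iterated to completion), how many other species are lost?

2

Remove Coralline Algae.
Round 1: Isopod (all prey gone) → extinct.
Round 2: Sheephead (all prey gone) → extinct.
No further losses. Total secondary extinctions: 2.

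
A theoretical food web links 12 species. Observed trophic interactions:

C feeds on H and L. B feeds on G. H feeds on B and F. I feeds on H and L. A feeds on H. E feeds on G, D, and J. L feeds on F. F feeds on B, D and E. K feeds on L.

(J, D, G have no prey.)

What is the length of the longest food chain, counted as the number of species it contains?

One longest chain: G → B → F → H → I.
It has 5 species and 4 links.

5 species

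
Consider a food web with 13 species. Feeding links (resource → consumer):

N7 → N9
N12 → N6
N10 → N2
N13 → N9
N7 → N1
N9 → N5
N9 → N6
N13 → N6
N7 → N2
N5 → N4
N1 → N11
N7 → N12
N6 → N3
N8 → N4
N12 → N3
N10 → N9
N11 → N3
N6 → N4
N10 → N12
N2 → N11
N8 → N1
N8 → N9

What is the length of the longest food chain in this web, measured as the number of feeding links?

One longest chain: N7 → N9 → N6 → N3.
It has 4 species and 3 links.

3 links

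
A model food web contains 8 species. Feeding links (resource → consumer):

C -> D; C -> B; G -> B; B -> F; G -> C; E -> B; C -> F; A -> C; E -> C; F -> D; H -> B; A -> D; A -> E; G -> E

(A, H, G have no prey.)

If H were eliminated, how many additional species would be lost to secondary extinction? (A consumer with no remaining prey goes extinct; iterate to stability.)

0

Remove H.
Every predator of it retains at least one other prey: B still has G, E, C.
No consumer loses all prey, so no secondary extinctions occur.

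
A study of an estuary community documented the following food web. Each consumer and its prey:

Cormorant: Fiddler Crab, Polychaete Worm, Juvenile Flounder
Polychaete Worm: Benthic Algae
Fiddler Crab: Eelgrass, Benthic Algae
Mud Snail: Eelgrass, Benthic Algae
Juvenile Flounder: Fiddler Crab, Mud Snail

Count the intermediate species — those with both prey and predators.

4

Intermediate species (has both prey and predators): Fiddler Crab, Mud Snail, Polychaete Worm, Juvenile Flounder.
Count: 4.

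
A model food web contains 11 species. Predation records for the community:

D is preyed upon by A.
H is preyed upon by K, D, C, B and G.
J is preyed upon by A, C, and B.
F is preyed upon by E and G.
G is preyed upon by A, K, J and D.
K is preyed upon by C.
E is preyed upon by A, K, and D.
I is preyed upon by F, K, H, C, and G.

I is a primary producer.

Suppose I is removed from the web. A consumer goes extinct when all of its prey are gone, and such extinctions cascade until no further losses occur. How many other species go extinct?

10

Remove I.
Round 1: H (all prey gone), F (all prey gone) → extinct.
Round 2: G (all prey gone), E (all prey gone) → extinct.
Round 3: K (all prey gone), D (all prey gone), J (all prey gone) → extinct.
Round 4: B (all prey gone), A (all prey gone), C (all prey gone) → extinct.
No further losses. Total secondary extinctions: 10.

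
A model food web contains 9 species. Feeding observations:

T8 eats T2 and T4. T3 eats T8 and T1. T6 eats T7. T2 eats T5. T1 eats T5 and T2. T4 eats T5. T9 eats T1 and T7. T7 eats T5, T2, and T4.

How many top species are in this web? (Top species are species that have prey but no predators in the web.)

Top species (has prey, but nothing eats it): T6, T3, T9.
Count: 3.

3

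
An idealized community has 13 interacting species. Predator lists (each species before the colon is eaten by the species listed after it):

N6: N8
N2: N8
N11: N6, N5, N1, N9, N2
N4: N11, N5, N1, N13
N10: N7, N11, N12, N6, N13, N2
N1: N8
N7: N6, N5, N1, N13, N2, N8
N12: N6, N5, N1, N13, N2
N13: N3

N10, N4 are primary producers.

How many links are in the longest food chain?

3 links

One longest chain: N10 → N7 → N13 → N3.
It has 4 species and 3 links.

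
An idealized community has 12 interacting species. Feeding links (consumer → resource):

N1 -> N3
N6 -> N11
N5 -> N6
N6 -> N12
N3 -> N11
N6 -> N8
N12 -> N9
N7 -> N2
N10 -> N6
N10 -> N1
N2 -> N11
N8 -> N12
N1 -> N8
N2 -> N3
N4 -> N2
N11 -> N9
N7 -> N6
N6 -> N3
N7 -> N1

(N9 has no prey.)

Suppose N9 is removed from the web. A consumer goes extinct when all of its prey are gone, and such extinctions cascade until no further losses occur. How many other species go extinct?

Remove N9.
Round 1: N12 (all prey gone), N11 (all prey gone) → extinct.
Round 2: N3 (all prey gone), N8 (all prey gone) → extinct.
Round 3: N1 (all prey gone), N2 (all prey gone), N6 (all prey gone) → extinct.
Round 4: N7 (all prey gone), N4 (all prey gone), N5 (all prey gone), N10 (all prey gone) → extinct.
No further losses. Total secondary extinctions: 11.

11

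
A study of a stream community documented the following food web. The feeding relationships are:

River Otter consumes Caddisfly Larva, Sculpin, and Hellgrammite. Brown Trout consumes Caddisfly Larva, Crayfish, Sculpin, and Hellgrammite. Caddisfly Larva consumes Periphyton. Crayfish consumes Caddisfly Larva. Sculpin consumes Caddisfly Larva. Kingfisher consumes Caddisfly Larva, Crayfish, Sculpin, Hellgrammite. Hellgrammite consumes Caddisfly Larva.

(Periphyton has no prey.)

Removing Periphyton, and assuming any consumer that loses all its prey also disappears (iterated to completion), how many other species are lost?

7

Remove Periphyton.
Round 1: Caddisfly Larva (all prey gone) → extinct.
Round 2: Sculpin (all prey gone), Crayfish (all prey gone), Hellgrammite (all prey gone) → extinct.
Round 3: River Otter (all prey gone), Brown Trout (all prey gone), Kingfisher (all prey gone) → extinct.
No further losses. Total secondary extinctions: 7.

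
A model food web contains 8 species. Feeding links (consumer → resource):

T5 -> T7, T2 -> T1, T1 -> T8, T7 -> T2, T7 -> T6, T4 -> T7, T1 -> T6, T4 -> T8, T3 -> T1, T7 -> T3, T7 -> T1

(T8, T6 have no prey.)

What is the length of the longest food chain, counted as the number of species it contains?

5 species

One longest chain: T8 → T1 → T2 → T7 → T5.
It has 5 species and 4 links.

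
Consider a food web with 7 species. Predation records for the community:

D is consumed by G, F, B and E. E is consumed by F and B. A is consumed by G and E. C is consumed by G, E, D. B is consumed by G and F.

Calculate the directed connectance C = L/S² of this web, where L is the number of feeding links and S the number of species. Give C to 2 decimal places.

The web has S = 7 species and L = 13 feeding links.
C = L / S² = 13 / 49 = 0.2653 ≈ 0.27.

C = 0.27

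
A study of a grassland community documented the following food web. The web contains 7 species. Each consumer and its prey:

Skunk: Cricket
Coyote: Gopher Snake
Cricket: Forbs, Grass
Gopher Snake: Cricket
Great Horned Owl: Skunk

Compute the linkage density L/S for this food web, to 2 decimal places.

There are L = 6 links among S = 7 species.
L/S = 6/7 = 0.8571 ≈ 0.86.

L/S = 0.86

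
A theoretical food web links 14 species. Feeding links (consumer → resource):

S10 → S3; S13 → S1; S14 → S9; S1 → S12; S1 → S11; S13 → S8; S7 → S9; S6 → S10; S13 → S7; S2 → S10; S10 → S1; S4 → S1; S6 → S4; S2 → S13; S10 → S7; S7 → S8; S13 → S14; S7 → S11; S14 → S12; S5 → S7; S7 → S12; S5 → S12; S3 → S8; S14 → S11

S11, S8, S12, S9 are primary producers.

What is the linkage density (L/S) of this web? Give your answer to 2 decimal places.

L/S = 1.71

There are L = 24 links among S = 14 species.
L/S = 24/14 = 1.7143 ≈ 1.71.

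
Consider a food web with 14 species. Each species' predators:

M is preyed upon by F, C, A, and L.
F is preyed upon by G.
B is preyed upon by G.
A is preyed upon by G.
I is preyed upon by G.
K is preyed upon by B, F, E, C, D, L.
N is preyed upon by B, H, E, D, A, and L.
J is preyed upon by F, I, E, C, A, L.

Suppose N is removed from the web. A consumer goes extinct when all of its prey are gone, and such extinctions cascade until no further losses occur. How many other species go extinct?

1

Remove N.
Round 1: H (all prey gone) → extinct.
No further losses. Total secondary extinctions: 1.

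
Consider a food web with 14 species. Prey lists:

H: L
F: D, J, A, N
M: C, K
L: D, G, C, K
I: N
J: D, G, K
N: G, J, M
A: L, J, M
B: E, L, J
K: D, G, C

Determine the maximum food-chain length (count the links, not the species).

4 links

One longest chain: D → K → J → N → I.
It has 5 species and 4 links.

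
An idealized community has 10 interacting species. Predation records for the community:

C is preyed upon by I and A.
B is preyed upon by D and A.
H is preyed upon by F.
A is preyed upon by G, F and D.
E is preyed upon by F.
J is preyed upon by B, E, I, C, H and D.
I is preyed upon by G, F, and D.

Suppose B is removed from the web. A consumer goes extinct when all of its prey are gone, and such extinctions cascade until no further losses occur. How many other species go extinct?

Remove B.
Every predator of it retains at least one other prey: A still has C; D still has J, I, A.
No consumer loses all prey, so no secondary extinctions occur.

0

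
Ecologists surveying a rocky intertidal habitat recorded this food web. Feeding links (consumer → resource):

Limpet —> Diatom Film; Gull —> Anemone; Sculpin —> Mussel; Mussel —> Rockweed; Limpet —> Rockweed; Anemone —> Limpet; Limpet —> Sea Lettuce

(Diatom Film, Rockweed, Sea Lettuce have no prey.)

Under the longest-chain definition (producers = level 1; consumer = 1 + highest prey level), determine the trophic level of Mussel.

Trophic level 2

Rockweed is a producer → level 1.
Mussel eats Rockweed → level 2.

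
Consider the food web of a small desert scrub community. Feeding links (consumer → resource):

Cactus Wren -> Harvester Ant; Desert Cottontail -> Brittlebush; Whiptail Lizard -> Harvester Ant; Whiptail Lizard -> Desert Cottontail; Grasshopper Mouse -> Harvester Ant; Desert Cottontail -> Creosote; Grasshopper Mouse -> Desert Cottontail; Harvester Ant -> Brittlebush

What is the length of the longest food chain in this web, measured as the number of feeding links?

One longest chain: Brittlebush → Harvester Ant → Grasshopper Mouse.
It has 3 species and 2 links.

2 links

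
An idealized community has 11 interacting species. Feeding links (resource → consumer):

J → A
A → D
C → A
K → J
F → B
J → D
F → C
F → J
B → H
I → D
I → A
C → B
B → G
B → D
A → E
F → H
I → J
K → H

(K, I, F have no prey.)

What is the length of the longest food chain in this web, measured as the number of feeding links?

One longest chain: F → C → A → D.
It has 4 species and 3 links.

3 links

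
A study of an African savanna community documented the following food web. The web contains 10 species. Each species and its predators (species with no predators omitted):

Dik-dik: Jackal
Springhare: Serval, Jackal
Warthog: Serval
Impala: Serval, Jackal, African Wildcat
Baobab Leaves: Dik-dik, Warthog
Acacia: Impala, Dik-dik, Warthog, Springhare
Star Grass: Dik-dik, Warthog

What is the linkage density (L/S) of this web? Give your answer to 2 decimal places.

L/S = 1.50

There are L = 15 links among S = 10 species.
L/S = 15/10 = 1.5000 ≈ 1.50.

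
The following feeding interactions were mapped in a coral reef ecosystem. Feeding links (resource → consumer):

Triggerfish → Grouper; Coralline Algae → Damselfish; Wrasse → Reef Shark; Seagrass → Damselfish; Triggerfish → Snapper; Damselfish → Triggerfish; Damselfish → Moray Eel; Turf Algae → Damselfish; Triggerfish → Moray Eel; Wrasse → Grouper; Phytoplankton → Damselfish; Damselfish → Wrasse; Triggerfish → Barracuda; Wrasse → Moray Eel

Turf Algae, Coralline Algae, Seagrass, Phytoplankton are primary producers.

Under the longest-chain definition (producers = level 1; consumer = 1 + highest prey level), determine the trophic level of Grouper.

Turf Algae is a producer → level 1.
Damselfish eats Turf Algae (level 1); other prey at levels: Coralline Algae 1, Seagrass 1, Phytoplankton 1 → level 2.
Triggerfish eats Damselfish → level 3.
Grouper eats Triggerfish (level 3); other prey at levels: Wrasse 3 → level 4.

Trophic level 4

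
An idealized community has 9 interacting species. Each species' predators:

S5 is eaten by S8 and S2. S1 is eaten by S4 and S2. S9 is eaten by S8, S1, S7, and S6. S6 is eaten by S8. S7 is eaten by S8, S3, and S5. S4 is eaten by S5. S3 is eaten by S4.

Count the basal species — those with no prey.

Basal species (no prey listed): S9.
Count: 1.

1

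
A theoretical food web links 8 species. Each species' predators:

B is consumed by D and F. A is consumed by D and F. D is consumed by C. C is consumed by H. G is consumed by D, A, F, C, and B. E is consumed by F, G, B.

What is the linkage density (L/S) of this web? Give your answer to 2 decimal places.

There are L = 14 links among S = 8 species.
L/S = 14/8 = 1.7500 ≈ 1.75.

L/S = 1.75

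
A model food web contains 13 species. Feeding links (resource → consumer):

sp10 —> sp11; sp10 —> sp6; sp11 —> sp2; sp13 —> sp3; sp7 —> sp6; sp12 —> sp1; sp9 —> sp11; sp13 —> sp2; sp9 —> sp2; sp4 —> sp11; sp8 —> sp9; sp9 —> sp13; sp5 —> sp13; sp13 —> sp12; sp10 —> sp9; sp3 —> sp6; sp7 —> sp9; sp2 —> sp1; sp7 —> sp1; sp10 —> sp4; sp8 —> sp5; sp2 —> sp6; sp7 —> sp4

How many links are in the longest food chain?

One longest chain: sp7 → sp9 → sp11 → sp2 → sp1.
It has 5 species and 4 links.

4 links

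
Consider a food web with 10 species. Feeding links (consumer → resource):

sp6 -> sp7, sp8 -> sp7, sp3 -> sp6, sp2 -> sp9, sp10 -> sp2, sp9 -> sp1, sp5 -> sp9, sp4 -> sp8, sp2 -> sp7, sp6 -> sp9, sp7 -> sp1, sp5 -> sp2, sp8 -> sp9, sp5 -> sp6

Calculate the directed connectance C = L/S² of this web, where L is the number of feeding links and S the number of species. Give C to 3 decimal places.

C = 0.140

The web has S = 10 species and L = 14 feeding links.
C = L / S² = 14 / 100 = 0.1400 ≈ 0.140.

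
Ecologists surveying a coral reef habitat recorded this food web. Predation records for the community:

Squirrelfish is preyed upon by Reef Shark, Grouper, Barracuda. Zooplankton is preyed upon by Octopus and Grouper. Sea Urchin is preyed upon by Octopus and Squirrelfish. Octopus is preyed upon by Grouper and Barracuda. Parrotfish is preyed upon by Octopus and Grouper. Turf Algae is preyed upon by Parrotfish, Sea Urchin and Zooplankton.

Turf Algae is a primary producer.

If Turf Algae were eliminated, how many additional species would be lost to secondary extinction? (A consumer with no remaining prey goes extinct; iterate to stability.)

8

Remove Turf Algae.
Round 1: Sea Urchin (all prey gone), Parrotfish (all prey gone), Zooplankton (all prey gone) → extinct.
Round 2: Octopus (all prey gone), Squirrelfish (all prey gone) → extinct.
Round 3: Barracuda (all prey gone), Reef Shark (all prey gone), Grouper (all prey gone) → extinct.
No further losses. Total secondary extinctions: 8.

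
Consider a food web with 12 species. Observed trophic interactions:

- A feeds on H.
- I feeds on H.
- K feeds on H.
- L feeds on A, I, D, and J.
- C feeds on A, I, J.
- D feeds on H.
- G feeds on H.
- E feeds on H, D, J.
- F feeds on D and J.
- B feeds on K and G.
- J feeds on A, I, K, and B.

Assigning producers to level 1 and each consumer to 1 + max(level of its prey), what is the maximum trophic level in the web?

Producers (level 1): H.
H → K → B → J → C gives C level 5.
No species has a prey at level 5, so no species reaches level 6.

5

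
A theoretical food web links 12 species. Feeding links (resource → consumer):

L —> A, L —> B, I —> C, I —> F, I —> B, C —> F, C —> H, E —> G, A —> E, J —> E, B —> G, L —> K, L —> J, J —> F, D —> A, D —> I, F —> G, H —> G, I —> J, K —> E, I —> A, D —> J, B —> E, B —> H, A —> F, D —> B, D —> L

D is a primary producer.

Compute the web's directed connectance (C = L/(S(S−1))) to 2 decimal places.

C = 0.20

The web has S = 12 species and L = 27 feeding links.
C = L / (S(S−1)) = 27 / 132 = 0.2045 ≈ 0.20.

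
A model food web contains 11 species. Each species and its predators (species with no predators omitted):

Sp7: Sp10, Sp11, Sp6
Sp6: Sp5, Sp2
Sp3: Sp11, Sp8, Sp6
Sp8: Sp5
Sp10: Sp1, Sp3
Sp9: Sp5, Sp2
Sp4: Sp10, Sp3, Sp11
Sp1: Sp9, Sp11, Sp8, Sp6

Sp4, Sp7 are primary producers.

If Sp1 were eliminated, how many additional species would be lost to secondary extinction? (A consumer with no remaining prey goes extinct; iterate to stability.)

Remove Sp1.
Round 1: Sp9 (all prey gone) → extinct.
No further losses. Total secondary extinctions: 1.

1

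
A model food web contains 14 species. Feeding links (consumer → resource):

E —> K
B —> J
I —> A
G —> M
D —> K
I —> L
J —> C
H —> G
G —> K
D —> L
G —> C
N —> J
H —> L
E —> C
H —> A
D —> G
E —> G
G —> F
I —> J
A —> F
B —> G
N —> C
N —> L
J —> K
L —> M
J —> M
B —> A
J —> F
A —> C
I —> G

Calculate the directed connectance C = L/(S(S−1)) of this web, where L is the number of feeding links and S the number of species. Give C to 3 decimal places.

C = 0.165

The web has S = 14 species and L = 30 feeding links.
C = L / (S(S−1)) = 30 / 182 = 0.1648 ≈ 0.165.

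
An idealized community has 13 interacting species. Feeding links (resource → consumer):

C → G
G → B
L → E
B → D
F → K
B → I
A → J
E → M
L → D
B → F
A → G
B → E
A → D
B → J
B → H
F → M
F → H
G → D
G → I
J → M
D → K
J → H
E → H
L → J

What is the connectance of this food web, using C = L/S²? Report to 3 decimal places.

C = 0.142

The web has S = 13 species and L = 24 feeding links.
C = L / S² = 24 / 169 = 0.1420 ≈ 0.142.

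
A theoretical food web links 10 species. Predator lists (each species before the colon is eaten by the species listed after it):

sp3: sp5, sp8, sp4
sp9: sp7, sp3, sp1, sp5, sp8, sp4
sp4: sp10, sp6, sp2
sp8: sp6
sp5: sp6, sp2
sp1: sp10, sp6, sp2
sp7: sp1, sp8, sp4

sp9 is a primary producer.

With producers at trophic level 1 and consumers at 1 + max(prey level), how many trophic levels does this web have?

Producers (level 1): sp9.
sp9 → sp7 → sp1 → sp6 gives sp6 level 4.
No species has a prey at level 4, so no species reaches level 5.

4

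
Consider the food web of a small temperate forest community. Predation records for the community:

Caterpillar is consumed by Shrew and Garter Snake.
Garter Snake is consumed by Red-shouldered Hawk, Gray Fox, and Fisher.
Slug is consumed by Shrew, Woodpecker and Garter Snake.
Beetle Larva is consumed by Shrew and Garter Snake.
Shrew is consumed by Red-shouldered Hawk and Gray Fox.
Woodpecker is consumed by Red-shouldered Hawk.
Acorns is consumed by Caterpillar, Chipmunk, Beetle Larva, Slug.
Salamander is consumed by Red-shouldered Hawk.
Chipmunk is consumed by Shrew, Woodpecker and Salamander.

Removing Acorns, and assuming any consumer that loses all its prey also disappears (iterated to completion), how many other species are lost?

11

Remove Acorns.
Round 1: Caterpillar (all prey gone), Slug (all prey gone), Chipmunk (all prey gone), Beetle Larva (all prey gone) → extinct.
Round 2: Shrew (all prey gone), Salamander (all prey gone), Garter Snake (all prey gone), Woodpecker (all prey gone) → extinct.
Round 3: Fisher (all prey gone), Red-shouldered Hawk (all prey gone), Gray Fox (all prey gone) → extinct.
No further losses. Total secondary extinctions: 11.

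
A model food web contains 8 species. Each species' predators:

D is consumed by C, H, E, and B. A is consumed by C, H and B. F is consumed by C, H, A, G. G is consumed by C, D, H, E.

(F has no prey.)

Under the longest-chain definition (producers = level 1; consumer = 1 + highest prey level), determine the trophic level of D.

F is a producer → level 1.
G eats F → level 2.
D eats G → level 3.

Trophic level 3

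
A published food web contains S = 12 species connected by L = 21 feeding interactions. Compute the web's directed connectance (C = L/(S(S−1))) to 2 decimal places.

The web has S = 12 species and L = 21 feeding links.
C = L / (S(S−1)) = 21 / 132 = 0.1591 ≈ 0.16.

C = 0.16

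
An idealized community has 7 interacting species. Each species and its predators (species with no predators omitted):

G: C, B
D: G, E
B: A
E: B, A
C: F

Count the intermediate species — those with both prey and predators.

4

Intermediate species (has both prey and predators): G, E, C, B.
Count: 4.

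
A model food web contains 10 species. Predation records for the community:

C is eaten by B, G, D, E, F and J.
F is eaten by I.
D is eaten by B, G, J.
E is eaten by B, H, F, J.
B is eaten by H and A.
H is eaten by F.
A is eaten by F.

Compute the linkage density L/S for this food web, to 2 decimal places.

There are L = 18 links among S = 10 species.
L/S = 18/10 = 1.8000 ≈ 1.80.

L/S = 1.80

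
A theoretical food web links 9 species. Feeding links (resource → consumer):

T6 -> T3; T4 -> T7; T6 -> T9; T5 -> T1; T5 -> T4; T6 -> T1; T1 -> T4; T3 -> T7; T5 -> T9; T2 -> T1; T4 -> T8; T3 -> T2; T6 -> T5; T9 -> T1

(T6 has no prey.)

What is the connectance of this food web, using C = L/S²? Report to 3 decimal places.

The web has S = 9 species and L = 14 feeding links.
C = L / S² = 14 / 81 = 0.1728 ≈ 0.173.

C = 0.173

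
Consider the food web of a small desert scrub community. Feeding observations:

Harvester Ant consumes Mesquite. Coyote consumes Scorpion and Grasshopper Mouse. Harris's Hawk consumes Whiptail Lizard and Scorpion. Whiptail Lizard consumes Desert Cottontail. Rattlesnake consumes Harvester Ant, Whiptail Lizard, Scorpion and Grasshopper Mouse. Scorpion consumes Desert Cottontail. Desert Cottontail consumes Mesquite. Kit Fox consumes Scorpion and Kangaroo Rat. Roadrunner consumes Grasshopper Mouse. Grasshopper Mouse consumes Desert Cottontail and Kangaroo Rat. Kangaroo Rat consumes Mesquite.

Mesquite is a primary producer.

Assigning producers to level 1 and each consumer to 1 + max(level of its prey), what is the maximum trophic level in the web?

Producers (level 1): Mesquite.
Mesquite → Desert Cottontail → Scorpion → Harris's Hawk gives Harris's Hawk level 4.
No species has a prey at level 4, so no species reaches level 5.

4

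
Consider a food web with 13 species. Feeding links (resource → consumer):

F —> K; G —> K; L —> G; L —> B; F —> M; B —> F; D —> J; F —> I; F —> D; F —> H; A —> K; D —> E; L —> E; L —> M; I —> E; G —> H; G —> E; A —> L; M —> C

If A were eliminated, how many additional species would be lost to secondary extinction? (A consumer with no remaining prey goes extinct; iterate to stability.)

12

Remove A.
Round 1: L (all prey gone) → extinct.
Round 2: G (all prey gone), B (all prey gone) → extinct.
Round 3: F (all prey gone) → extinct.
Round 4: D (all prey gone), K (all prey gone), H (all prey gone), M (all prey gone), I (all prey gone) → extinct.
Round 5: E (all prey gone), C (all prey gone), J (all prey gone) → extinct.
No further losses. Total secondary extinctions: 12.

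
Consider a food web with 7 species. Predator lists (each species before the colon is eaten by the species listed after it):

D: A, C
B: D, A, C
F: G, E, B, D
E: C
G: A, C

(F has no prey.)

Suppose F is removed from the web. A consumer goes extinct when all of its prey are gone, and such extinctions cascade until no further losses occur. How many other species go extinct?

Remove F.
Round 1: G (all prey gone), E (all prey gone), B (all prey gone) → extinct.
Round 2: D (all prey gone) → extinct.
Round 3: A (all prey gone), C (all prey gone) → extinct.
No further losses. Total secondary extinctions: 6.

6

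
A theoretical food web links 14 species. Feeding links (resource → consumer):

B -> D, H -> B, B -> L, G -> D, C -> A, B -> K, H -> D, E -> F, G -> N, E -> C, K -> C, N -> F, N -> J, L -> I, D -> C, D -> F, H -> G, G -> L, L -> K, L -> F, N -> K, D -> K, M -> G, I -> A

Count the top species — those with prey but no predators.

Top species (has prey, but nothing eats it): F, J, A.
Count: 3.

3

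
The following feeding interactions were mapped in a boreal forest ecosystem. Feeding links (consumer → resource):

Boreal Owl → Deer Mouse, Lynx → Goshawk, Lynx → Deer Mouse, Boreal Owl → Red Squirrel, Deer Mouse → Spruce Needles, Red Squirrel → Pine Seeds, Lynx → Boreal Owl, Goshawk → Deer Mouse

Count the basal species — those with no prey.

2

Basal species (no prey listed): Spruce Needles, Pine Seeds.
Count: 2.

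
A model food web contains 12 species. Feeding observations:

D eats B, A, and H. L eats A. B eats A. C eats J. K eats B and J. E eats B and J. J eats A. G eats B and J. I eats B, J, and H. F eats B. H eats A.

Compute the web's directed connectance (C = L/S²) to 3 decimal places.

The web has S = 12 species and L = 18 feeding links.
C = L / S² = 18 / 144 = 0.1250 ≈ 0.125.

C = 0.125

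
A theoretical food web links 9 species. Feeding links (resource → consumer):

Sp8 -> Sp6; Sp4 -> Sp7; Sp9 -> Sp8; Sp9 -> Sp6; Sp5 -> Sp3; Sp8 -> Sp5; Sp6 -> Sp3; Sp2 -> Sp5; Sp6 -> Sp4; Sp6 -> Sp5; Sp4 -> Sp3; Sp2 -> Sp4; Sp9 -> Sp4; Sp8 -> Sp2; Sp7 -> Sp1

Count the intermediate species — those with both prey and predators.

6

Intermediate species (has both prey and predators): Sp8, Sp6, Sp2, Sp4, Sp5, Sp7.
Count: 6.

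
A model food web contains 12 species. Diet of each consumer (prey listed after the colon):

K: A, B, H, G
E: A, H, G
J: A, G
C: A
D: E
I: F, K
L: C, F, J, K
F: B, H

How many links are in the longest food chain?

One longest chain: A → K → L.
It has 3 species and 2 links.

2 links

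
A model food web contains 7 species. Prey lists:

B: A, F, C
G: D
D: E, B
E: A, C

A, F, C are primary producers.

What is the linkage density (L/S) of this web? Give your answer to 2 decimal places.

There are L = 8 links among S = 7 species.
L/S = 8/7 = 1.1429 ≈ 1.14.

L/S = 1.14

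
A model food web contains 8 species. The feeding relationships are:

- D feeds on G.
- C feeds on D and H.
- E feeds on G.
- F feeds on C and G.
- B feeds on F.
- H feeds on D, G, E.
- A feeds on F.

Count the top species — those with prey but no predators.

Top species (has prey, but nothing eats it): B, A.
Count: 2.

2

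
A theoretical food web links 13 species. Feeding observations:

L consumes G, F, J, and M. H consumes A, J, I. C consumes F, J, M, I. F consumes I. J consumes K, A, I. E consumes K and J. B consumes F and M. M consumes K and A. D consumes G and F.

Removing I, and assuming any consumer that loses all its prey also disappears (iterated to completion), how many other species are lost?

1

Remove I.
Round 1: F (all prey gone) → extinct.
No further losses. Total secondary extinctions: 1.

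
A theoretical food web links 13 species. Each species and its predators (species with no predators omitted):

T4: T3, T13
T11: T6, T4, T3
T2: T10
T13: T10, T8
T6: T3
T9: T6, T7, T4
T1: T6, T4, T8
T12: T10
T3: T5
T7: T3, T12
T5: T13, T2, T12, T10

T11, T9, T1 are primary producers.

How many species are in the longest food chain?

6 species

One longest chain: T11 → T6 → T3 → T5 → T13 → T10.
It has 6 species and 5 links.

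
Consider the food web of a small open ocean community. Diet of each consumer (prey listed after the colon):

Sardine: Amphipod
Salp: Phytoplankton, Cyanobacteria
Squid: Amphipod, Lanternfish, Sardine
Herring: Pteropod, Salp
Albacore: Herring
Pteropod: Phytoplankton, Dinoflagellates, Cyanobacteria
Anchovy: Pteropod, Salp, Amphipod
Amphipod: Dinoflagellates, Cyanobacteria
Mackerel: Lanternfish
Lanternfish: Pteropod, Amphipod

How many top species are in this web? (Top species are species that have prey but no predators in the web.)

4

Top species (has prey, but nothing eats it): Anchovy, Albacore, Squid, Mackerel.
Count: 4.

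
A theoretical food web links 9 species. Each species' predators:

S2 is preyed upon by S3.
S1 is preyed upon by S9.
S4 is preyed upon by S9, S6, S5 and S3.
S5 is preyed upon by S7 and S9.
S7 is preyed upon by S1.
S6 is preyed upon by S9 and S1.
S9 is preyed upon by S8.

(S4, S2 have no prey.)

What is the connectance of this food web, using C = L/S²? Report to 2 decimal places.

C = 0.15

The web has S = 9 species and L = 12 feeding links.
C = L / S² = 12 / 81 = 0.1481 ≈ 0.15.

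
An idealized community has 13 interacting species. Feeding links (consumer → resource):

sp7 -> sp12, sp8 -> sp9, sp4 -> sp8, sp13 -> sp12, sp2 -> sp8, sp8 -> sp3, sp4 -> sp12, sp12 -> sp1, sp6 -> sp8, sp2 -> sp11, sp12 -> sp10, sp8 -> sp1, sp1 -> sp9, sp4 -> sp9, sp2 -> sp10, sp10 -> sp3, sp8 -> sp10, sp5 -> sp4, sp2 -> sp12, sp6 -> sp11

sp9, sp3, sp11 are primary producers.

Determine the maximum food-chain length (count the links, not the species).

4 links

One longest chain: sp3 → sp10 → sp12 → sp4 → sp5.
It has 5 species and 4 links.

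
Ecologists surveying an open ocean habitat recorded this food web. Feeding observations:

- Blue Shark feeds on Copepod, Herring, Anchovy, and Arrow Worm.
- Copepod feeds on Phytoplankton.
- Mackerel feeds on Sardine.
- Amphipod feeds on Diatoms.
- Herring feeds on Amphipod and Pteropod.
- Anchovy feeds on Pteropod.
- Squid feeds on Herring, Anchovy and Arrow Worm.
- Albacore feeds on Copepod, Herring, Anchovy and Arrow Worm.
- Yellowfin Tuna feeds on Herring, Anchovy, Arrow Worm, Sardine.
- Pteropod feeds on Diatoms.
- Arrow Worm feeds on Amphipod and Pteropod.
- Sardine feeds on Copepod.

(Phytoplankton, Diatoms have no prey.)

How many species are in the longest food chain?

4 species

One longest chain: Phytoplankton → Copepod → Sardine → Mackerel.
It has 4 species and 3 links.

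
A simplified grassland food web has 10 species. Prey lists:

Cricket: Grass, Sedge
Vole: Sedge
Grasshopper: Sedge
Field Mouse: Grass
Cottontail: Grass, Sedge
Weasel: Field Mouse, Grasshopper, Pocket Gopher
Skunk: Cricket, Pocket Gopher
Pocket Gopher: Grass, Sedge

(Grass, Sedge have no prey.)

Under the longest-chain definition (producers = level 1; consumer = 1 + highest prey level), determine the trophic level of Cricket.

Grass is a producer → level 1.
Cricket eats Grass (level 1); other prey at levels: Sedge 1 → level 2.

Trophic level 2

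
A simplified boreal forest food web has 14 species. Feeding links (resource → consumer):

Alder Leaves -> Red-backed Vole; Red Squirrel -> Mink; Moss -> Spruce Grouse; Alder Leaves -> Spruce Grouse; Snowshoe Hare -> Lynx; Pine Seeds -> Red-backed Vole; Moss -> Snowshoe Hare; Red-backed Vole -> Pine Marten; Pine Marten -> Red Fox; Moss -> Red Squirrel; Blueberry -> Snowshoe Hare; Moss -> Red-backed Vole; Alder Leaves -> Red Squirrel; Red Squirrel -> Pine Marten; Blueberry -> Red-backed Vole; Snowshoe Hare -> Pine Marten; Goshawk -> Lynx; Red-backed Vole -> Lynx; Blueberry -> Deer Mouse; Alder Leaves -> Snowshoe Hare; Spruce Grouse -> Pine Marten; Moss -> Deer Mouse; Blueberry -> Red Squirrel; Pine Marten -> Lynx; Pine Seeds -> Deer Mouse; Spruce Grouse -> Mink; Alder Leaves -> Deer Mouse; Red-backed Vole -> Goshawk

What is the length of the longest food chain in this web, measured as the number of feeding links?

3 links

One longest chain: Alder Leaves → Snowshoe Hare → Pine Marten → Red Fox.
It has 4 species and 3 links.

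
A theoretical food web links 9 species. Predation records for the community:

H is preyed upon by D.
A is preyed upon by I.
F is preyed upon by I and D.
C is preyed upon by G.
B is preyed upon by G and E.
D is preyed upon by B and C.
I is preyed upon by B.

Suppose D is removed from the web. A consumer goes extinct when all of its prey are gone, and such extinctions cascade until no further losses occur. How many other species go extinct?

Remove D.
Round 1: C (all prey gone) → extinct.
No further losses. Total secondary extinctions: 1.

1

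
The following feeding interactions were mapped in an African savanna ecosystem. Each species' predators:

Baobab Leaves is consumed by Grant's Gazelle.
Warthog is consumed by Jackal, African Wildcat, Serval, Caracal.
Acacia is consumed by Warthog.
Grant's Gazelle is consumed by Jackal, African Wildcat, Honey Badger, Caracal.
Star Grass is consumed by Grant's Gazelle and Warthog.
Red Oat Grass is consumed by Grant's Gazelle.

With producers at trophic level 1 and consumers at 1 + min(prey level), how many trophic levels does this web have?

Producers (level 1): Acacia, Star Grass, Baobab Leaves, Red Oat Grass.
Following each consumer down to its lowest-level prey: Acacia → Warthog → Serval (levels 1 through 3).
All prey of Serval (Warthog 2) are at level 2 or above, so Serval is at level 1 + 2 = 3.
Every consumer has at least one prey at level 2 or below, so none exceeds level 3.

3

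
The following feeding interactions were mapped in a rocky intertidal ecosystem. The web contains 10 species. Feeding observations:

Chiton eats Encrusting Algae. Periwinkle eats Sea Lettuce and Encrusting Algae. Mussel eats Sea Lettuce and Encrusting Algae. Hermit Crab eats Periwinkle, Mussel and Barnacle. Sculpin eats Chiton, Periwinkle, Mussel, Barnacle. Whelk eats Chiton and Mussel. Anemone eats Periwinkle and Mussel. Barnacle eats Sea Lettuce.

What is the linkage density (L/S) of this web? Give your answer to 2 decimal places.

There are L = 17 links among S = 10 species.
L/S = 17/10 = 1.7000 ≈ 1.70.

L/S = 1.70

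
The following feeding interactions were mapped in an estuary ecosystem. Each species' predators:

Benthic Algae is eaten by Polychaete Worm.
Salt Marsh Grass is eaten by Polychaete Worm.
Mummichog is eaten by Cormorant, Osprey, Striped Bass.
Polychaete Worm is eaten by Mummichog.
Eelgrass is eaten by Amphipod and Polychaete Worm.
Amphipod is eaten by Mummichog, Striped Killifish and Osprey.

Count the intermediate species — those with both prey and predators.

3

Intermediate species (has both prey and predators): Amphipod, Polychaete Worm, Mummichog.
Count: 3.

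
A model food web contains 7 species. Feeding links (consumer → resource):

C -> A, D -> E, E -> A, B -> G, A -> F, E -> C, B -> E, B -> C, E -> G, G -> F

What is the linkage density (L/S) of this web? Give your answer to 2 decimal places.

L/S = 1.43

There are L = 10 links among S = 7 species.
L/S = 10/7 = 1.4286 ≈ 1.43.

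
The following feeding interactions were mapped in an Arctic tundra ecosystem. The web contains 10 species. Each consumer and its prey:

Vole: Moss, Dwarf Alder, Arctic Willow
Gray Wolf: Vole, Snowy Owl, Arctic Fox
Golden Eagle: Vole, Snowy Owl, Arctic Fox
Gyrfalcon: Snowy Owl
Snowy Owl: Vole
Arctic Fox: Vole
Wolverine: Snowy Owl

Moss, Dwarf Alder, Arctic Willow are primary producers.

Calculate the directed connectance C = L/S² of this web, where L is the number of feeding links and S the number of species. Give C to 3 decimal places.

The web has S = 10 species and L = 13 feeding links.
C = L / S² = 13 / 100 = 0.1300 ≈ 0.130.

C = 0.130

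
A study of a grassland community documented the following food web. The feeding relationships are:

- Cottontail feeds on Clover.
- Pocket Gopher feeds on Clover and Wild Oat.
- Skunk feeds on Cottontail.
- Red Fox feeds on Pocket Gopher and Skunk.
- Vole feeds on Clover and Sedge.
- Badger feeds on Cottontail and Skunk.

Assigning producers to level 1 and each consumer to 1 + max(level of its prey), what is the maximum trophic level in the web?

Producers (level 1): Wild Oat, Sedge, Clover.
Clover → Cottontail → Skunk → Badger gives Badger level 4.
No species has a prey at level 4, so no species reaches level 5.

4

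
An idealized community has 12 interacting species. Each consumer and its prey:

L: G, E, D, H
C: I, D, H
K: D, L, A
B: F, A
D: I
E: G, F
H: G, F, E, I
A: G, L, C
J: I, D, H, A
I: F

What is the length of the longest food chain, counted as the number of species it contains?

One longest chain: F → I → D → L → A → K.
It has 6 species and 5 links.

6 species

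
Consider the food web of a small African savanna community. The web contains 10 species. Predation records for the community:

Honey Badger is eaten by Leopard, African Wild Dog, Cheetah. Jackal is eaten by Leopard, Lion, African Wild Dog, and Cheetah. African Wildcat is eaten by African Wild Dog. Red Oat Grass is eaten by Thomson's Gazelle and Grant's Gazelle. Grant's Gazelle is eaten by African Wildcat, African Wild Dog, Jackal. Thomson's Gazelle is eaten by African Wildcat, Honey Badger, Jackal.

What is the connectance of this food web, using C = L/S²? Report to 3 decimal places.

C = 0.160

The web has S = 10 species and L = 16 feeding links.
C = L / S² = 16 / 100 = 0.1600 ≈ 0.160.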